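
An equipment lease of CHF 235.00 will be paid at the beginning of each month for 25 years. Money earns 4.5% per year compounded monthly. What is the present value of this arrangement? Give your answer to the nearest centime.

This is an annuity due: 300 payments of CHF 235.00 at the beginning of each month.
Periodic rate r = 0.045/12 per month; n is counted in months.
PV = PMT × [(1 − (1+r)^−n)/r] × (1+r) = 235 × [1 − (1+r)^−300] / r × (1+r) = CHF 42,437.47

CHF 42,437.47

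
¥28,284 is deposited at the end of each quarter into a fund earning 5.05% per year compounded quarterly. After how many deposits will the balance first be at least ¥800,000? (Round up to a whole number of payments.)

25 payments

Periodic rate r = 0.0505/4 per quarter; n is counted in quarters.
Ordinary annuity FV: 800,000 = 28,284 × [((1+r)^n − 1)/r].
(1+r)^n = 1 + 800,000 × r / 28,284, so n = ln(1 + 800,000·r/28,284) / ln(1+r) = 24.34.
Round up to a whole number of payments: n = 25.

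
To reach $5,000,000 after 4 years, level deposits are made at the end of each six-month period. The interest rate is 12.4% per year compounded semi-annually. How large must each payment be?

Level ordinary annuity; solve FV = PMT × [((1+r)^n − 1)/r] for PMT.
Periodic rate r = 0.124/2 per half-year; n is counted in half-years.
With n = 8: PMT = 5,000,000 / ([((1+r)^n − 1)/r]) = $501,564.86

$501,564.86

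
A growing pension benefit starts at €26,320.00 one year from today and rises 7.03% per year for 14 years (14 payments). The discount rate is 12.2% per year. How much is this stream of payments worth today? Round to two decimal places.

Periodic rate r = 0.122 per year.
Growing ordinary annuity: PV = PMT₁ × [1 − ((1+g)/(1+r))^n] / (r − g) = 26,320 × [1 − ((1+0.0703)/(1+r))^14] / (r − 0.0703) = €246,080.64.

€246,080.64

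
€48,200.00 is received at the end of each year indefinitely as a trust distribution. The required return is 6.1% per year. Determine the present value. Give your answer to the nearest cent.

Periodic rate r = 0.061 per year.
Level perpetuity: PV = PMT / r = 48,200 / (0.061) = €790,163.93.

€790,163.93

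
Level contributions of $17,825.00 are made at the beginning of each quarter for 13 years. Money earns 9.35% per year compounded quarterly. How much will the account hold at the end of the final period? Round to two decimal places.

This is an annuity due: 52 deposits of $17,825.00 at the beginning of each quarter.
Periodic rate r = 0.0935/4 per quarter; n is counted in quarters.
FV = PMT × [((1+r)^n − 1)/r] × (1+r) = 17,825 × [(1+r)^52 − 1] / r × (1+r) = $1,814,519.35

$1,814,519.35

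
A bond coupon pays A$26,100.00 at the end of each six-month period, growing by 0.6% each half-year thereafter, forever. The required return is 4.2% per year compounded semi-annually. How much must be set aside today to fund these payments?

Periodic rate r = 0.042/2 per half-year.
Growing perpetuity (Gordon): PV = PMT₁ / (r − g) = 26,100 / (r − 0.006) = A$1,740,000.00.

A$1,740,000.00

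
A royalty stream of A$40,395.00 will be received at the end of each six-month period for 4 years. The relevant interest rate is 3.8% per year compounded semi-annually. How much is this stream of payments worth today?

A$297,192.30

This is an ordinary annuity: 8 payments of A$40,395.00 at the end of each six-month period.
Periodic rate r = 0.038/2 per half-year; n is counted in half-years.
PV = PMT × [(1 − (1+r)^−n)/r] = 40,395 × [1 − (1+r)^−8] / r = A$297,192.30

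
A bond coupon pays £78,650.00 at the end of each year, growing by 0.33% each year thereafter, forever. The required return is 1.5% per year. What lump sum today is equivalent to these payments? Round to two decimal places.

£6,722,222.22

Periodic rate r = 0.015 per year.
Growing perpetuity (Gordon): PV = PMT₁ / (r − g) = 78,650 / (r − 0.0033) = £6,722,222.22.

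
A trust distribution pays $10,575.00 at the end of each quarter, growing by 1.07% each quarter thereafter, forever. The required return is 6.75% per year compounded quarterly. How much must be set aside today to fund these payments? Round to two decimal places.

$1,712,550.61

Periodic rate r = 0.0675/4 per quarter.
Growing perpetuity (Gordon): PV = PMT₁ / (r − g) = 10,575 / (r − 0.0107) = $1,712,550.61.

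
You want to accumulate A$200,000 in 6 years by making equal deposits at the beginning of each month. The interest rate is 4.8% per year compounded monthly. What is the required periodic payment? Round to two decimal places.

A$2,392.89

Level annuity due; solve FV = PMT × [((1+r)^n − 1)/r] × (1+r) for PMT.
Periodic rate r = 0.048/12 per month; n is counted in months.
With n = 72: PMT = 200,000 / ([((1+r)^n − 1)/r] × (1+r)) = A$2,392.89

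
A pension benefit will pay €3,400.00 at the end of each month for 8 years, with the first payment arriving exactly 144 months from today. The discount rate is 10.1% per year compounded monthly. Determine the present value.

Ordinary annuity of 96 payments, first payment at period 144.
Periodic rate r = 0.101/12 per month; n is counted in months.
The ordinary-annuity PV formula values the stream one period before the first payment (period 143); discount that back 143 periods:
PV₀ = 3,400 × [1 − (1+r)^−96] / r × (1+r)^−143 = €67,350.18

€67,350.18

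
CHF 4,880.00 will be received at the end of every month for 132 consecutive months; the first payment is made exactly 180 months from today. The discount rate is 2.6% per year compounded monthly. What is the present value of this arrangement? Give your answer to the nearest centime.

CHF 379,936.52

Ordinary annuity of 132 payments, first payment at period 180.
Periodic rate r = 0.026/12 per month; n is counted in months.
The ordinary-annuity PV formula values the stream one period before the first payment (period 179); discount that back 179 periods:
PV₀ = 4,880 × [1 − (1+r)^−132] / r × (1+r)^−179 = CHF 379,936.52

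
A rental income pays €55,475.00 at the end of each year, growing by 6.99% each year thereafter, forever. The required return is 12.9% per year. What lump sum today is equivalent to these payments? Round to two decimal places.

Periodic rate r = 0.129 per year.
Growing perpetuity (Gordon): PV = PMT₁ / (r − g) = 55,475 / (r − 0.0699) = €938,663.28.

€938,663.28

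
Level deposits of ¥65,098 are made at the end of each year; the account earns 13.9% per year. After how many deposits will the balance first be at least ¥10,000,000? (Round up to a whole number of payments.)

24 payments

Periodic rate r = 0.139 per year.
Ordinary annuity FV: 10,000,000 = 65,098 × [((1+r)^n − 1)/r].
(1+r)^n = 1 + 10,000,000 × r / 65,098, so n = ln(1 + 10,000,000·r/65,098) / ln(1+r) = 23.87.
Round up to a whole number of payments: n = 24.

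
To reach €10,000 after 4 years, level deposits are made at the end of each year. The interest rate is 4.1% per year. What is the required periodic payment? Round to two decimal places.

€2,351.40

Level ordinary annuity; solve FV = PMT × [((1+r)^n − 1)/r] for PMT.
Periodic rate r = 0.041 per year.
With n = 4: PMT = 10,000 / ([((1+r)^n − 1)/r]) = €2,351.40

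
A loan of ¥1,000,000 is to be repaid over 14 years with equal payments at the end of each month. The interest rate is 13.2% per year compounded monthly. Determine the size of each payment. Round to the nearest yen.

¥13,082

Level ordinary annuity; solve PV = PMT × [(1 − (1+r)^−n)/r] for PMT.
Periodic rate r = 0.132/12 per month; n is counted in months.
With n = 168: PMT = 1,000,000 / ([(1 − (1+r)^−n)/r]) = ¥13,082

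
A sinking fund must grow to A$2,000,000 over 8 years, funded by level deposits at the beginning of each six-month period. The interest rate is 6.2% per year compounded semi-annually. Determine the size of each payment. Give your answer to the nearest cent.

A$95,481.48

Level annuity due; solve FV = PMT × [((1+r)^n − 1)/r] × (1+r) for PMT.
Periodic rate r = 0.062/2 per half-year; n is counted in half-years.
With n = 16: PMT = 2,000,000 / ([((1+r)^n − 1)/r] × (1+r)) = A$95,481.48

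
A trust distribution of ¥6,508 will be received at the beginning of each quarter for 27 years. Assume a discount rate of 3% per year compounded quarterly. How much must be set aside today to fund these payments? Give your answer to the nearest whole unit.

This is an annuity due: 108 payments of ¥6,508 at the beginning of each quarter.
Periodic rate r = 0.03/4 per quarter; n is counted in quarters.
PV = PMT × [(1 − (1+r)^−n)/r] × (1+r) = 6,508 × [1 − (1+r)^−108] / r × (1+r) = ¥484,151

¥484,151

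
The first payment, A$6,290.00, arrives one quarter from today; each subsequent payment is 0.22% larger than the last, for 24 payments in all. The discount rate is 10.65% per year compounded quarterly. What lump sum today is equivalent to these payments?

A$113,033.10

Periodic rate r = 0.1065/4 per quarter; n is counted in quarters.
Growing ordinary annuity: PV = PMT₁ × [1 − ((1+g)/(1+r))^n] / (r − g) = 6,290 × [1 − ((1+0.0022)/(1+r))^24] / (r − 0.0022) = A$113,033.10.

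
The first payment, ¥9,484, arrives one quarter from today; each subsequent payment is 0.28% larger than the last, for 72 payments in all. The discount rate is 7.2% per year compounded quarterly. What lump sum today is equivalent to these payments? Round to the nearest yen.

¥412,725

Periodic rate r = 0.072/4 per quarter; n is counted in quarters.
Growing ordinary annuity: PV = PMT₁ × [1 − ((1+g)/(1+r))^n] / (r − g) = 9,484 × [1 − ((1+0.0028)/(1+r))^72] / (r − 0.0028) = ¥412,725.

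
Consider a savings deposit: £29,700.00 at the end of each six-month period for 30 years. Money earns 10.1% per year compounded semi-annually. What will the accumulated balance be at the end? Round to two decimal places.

£10,715,785.58

This is an ordinary annuity: 60 deposits of £29,700.00 at the end of each six-month period.
Periodic rate r = 0.101/2 per half-year; n is counted in half-years.
FV = PMT × [((1+r)^n − 1)/r] = 29,700 × [(1+r)^60 − 1] / r = £10,715,785.58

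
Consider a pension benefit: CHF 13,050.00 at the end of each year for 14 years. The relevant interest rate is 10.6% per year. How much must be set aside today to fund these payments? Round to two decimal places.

This is an ordinary annuity: 14 payments of CHF 13,050.00 at the end of each year.
Periodic rate r = 0.106 per year.
PV = PMT × [(1 − (1+r)^−n)/r] = 13,050 × [1 − (1+r)^−14] / r = CHF 93,070.93

CHF 93,070.93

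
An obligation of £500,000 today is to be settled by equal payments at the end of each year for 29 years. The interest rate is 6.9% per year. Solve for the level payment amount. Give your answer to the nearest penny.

Level ordinary annuity; solve PV = PMT × [(1 − (1+r)^−n)/r] for PMT.
Periodic rate r = 0.069 per year.
With n = 29: PMT = 500,000 / ([(1 − (1+r)^−n)/r]) = £40,323.82

£40,323.82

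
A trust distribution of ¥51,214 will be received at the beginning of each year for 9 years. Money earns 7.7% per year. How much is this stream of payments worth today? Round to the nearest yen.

¥348,903

This is an annuity due: 9 payments of ¥51,214 at the beginning of each year.
Periodic rate r = 0.077 per year.
PV = PMT × [(1 − (1+r)^−n)/r] × (1+r) = 51,214 × [1 − (1+r)^−9] / r × (1+r) = ¥348,903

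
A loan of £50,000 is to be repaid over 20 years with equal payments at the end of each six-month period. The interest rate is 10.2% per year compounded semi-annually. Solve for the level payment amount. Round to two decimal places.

£2,953.91

Level ordinary annuity; solve PV = PMT × [(1 − (1+r)^−n)/r] for PMT.
Periodic rate r = 0.102/2 per half-year; n is counted in half-years.
With n = 40: PMT = 50,000 / ([(1 − (1+r)^−n)/r]) = £2,953.91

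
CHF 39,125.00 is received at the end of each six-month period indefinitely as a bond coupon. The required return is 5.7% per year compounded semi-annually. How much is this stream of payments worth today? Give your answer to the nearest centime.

Periodic rate r = 0.057/2 per half-year.
Level perpetuity: PV = PMT / r = 39,125 / (0.057/2) = CHF 1,372,807.02.

CHF 1,372,807.02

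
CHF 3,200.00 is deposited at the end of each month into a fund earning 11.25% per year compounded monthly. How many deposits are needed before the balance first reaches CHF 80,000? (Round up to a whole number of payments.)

23 payments

Periodic rate r = 0.1125/12 per month; n is counted in months.
Ordinary annuity FV: 80,000 = 3,200 × [((1+r)^n − 1)/r].
(1+r)^n = 1 + 80,000 × r / 3,200, so n = ln(1 + 80,000·r/3,200) / ln(1+r) = 22.57.
Round up to a whole number of payments: n = 23.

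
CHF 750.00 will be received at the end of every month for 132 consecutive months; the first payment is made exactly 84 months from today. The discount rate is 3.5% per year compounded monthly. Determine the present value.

CHF 64,448.28

Ordinary annuity of 132 payments, first payment at period 84.
Periodic rate r = 0.035/12 per month; n is counted in months.
The ordinary-annuity PV formula values the stream one period before the first payment (period 83); discount that back 83 periods:
PV₀ = 750 × [1 − (1+r)^−132] / r × (1+r)^−83 = CHF 64,448.28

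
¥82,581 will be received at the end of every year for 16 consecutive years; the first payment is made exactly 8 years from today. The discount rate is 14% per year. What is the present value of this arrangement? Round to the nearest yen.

Ordinary annuity of 16 payments, first payment at period 8.
Periodic rate r = 0.14 per year.
The ordinary-annuity PV formula values the stream one period before the first payment (period 7); discount that back 7 periods:
PV₀ = 82,581 × [1 − (1+r)^−16] / r × (1+r)^−7 = ¥206,762

¥206,762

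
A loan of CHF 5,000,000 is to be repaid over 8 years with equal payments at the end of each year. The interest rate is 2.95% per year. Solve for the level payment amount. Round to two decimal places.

Level ordinary annuity; solve PV = PMT × [(1 − (1+r)^−n)/r] for PMT.
Periodic rate r = 0.0295 per year.
With n = 8: PMT = 5,000,000 / ([(1 − (1+r)^−n)/r]) = CHF 710,780.38

CHF 710,780.38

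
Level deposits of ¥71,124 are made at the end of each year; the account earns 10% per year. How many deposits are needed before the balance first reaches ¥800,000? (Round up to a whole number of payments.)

Periodic rate r = 0.1 per year.
Ordinary annuity FV: 800,000 = 71,124 × [((1+r)^n − 1)/r].
(1+r)^n = 1 + 800,000 × r / 71,124, so n = ln(1 + 800,000·r/71,124) / ln(1+r) = 7.91.
Round up to a whole number of payments: n = 8.

8 payments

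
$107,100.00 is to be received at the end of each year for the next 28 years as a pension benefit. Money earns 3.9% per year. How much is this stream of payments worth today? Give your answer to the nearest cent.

$1,805,370.69

This is an ordinary annuity: 28 payments of $107,100.00 at the end of each year.
Periodic rate r = 0.039 per year.
PV = PMT × [(1 − (1+r)^−n)/r] = 107,100 × [1 − (1+r)^−28] / r = $1,805,370.69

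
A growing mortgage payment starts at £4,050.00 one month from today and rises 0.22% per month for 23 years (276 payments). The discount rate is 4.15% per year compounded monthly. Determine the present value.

£942,112.79

Periodic rate r = 0.0415/12 per month; n is counted in months.
Growing ordinary annuity: PV = PMT₁ × [1 − ((1+g)/(1+r))^n] / (r − g) = 4,050 × [1 − ((1+0.0022)/(1+r))^276] / (r − 0.0022) = £942,112.79.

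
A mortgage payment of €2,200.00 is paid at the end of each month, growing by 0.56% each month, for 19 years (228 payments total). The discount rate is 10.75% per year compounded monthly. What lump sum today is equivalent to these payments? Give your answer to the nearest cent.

Periodic rate r = 0.1075/12 per month; n is counted in months.
Growing ordinary annuity: PV = PMT₁ × [1 − ((1+g)/(1+r))^n] / (r − g) = 2,200 × [1 − ((1+0.0056)/(1+r))^228] / (r − 0.0056) = €348,775.98.

€348,775.98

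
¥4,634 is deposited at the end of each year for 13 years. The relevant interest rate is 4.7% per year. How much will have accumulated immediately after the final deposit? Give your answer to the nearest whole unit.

¥80,533

This is an ordinary annuity: 13 deposits of ¥4,634 at the end of each year.
Periodic rate r = 0.047 per year.
FV = PMT × [((1+r)^n − 1)/r] = 4,634 × [(1+r)^13 − 1] / r = ¥80,533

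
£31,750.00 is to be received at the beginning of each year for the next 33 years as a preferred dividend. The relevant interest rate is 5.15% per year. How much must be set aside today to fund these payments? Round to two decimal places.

This is an annuity due: 33 payments of £31,750.00 at the beginning of each year.
Periodic rate r = 0.0515 per year.
PV = PMT × [(1 − (1+r)^−n)/r] × (1+r) = 31,750 × [1 − (1+r)^−33] / r × (1+r) = £524,648.83

£524,648.83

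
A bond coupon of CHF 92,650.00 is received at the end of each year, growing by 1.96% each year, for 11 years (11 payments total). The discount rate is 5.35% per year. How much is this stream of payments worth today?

Periodic rate r = 0.0535 per year.
Growing ordinary annuity: PV = PMT₁ × [1 − ((1+g)/(1+r))^n] / (r − g) = 92,650 × [1 − ((1+0.0196)/(1+r))^11] / (r − 0.0196) = CHF 825,848.70.

CHF 825,848.70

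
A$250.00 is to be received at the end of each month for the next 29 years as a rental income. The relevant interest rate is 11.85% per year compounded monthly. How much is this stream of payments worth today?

A$24,488.00

This is an ordinary annuity: 348 payments of A$250.00 at the end of each month.
Periodic rate r = 0.1185/12 per month; n is counted in months.
PV = PMT × [(1 − (1+r)^−n)/r] = 250 × [1 − (1+r)^−348] / r = A$24,488.00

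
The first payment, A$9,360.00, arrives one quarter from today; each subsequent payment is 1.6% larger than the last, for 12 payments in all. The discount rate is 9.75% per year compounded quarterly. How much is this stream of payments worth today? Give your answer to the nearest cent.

A$104,848.82

Periodic rate r = 0.0975/4 per quarter; n is counted in quarters.
Growing ordinary annuity: PV = PMT₁ × [1 − ((1+g)/(1+r))^n] / (r − g) = 9,360 × [1 − ((1+0.016)/(1+r))^12] / (r − 0.016) = A$104,848.82.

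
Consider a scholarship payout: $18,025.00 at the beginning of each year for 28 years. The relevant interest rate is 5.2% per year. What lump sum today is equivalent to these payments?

This is an annuity due: 28 payments of $18,025.00 at the beginning of each year.
Periodic rate r = 0.052 per year.
PV = PMT × [(1 − (1+r)^−n)/r] × (1+r) = 18,025 × [1 − (1+r)^−28] / r × (1+r) = $276,464.01

$276,464.01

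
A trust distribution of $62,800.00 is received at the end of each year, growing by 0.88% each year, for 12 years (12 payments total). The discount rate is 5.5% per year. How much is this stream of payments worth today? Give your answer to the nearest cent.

Periodic rate r = 0.055 per year.
Growing ordinary annuity: PV = PMT₁ × [1 − ((1+g)/(1+r))^n] / (r − g) = 62,800 × [1 − ((1+0.0088)/(1+r))^12] / (r − 0.0088) = $565,072.33.

$565,072.33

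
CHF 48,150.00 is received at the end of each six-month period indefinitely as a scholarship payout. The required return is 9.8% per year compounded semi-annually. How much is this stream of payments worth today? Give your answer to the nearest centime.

Periodic rate r = 0.098/2 per half-year.
Level perpetuity: PV = PMT / r = 48,150 / (0.098/2) = CHF 982,653.06.

CHF 982,653.06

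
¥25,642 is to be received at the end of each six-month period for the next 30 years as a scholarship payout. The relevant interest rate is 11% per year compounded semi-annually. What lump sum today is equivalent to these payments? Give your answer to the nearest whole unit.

¥447,449

This is an ordinary annuity: 60 payments of ¥25,642 at the end of each six-month period.
Periodic rate r = 0.11/2 per half-year; n is counted in half-years.
PV = PMT × [(1 − (1+r)^−n)/r] = 25,642 × [1 − (1+r)^−60] / r = ¥447,449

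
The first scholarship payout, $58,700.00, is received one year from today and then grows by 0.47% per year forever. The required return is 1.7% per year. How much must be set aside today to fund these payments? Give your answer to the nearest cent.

$4,772,357.72

Periodic rate r = 0.017 per year.
Growing perpetuity (Gordon): PV = PMT₁ / (r − g) = 58,700 / (r − 0.0047) = $4,772,357.72.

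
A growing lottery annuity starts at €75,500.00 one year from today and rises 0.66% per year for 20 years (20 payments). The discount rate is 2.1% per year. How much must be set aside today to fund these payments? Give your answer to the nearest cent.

€1,296,591.61

Periodic rate r = 0.021 per year.
Growing ordinary annuity: PV = PMT₁ × [1 − ((1+g)/(1+r))^n] / (r − g) = 75,500 × [1 − ((1+0.0066)/(1+r))^20] / (r − 0.0066) = €1,296,591.61.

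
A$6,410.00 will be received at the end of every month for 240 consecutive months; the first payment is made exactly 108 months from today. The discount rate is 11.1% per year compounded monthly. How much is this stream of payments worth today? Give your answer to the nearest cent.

A$230,342.61

Ordinary annuity of 240 payments, first payment at period 108.
Periodic rate r = 0.111/12 per month; n is counted in months.
The ordinary-annuity PV formula values the stream one period before the first payment (period 107); discount that back 107 periods:
PV₀ = 6,410 × [1 − (1+r)^−240] / r × (1+r)^−107 = A$230,342.61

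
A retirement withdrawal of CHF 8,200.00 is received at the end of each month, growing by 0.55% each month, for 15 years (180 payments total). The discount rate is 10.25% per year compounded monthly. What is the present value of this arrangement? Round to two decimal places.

Periodic rate r = 0.1025/12 per month; n is counted in months.
Growing ordinary annuity: PV = PMT₁ × [1 − ((1+g)/(1+r))^n] / (r − g) = 8,200 × [1 − ((1+0.0055)/(1+r))^180] / (r − 0.0055) = CHF 1,130,640.91.

CHF 1,130,640.91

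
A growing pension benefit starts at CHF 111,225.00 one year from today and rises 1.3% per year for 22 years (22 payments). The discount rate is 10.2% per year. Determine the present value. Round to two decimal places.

Periodic rate r = 0.102 per year.
Growing ordinary annuity: PV = PMT₁ × [1 − ((1+g)/(1+r))^n] / (r − g) = 111,225 × [1 − ((1+0.013)/(1+r))^22] / (r − 0.013) = CHF 1,053,733.07.

CHF 1,053,733.07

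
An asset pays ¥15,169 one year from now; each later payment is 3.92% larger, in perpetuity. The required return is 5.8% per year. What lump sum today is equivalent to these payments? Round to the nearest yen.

Periodic rate r = 0.058 per year.
Growing perpetuity (Gordon): PV = PMT₁ / (r − g) = 15,169 / (r − 0.0392) = ¥806,862.

¥806,862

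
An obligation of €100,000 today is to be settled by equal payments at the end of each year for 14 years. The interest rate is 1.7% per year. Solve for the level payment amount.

Level ordinary annuity; solve PV = PMT × [(1 − (1+r)^−n)/r] for PMT.
Periodic rate r = 0.017 per year.
With n = 14: PMT = 100,000 / ([(1 − (1+r)^−n)/r]) = €8,086.80

€8,086.80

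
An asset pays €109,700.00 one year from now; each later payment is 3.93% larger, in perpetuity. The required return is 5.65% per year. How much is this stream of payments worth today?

Periodic rate r = 0.0565 per year.
Growing perpetuity (Gordon): PV = PMT₁ / (r − g) = 109,700 / (r − 0.0393) = €6,377,906.98.

€6,377,906.98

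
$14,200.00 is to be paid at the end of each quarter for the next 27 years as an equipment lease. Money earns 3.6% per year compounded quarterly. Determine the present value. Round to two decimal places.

This is an ordinary annuity: 108 payments of $14,200.00 at the end of each quarter.
Periodic rate r = 0.036/4 per quarter; n is counted in quarters.
PV = PMT × [(1 − (1+r)^−n)/r] = 14,200 × [1 − (1+r)^−108] / r = $978,263.02

$978,263.02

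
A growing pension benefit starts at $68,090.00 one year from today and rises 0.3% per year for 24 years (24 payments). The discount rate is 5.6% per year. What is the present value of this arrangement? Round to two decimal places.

$911,384.46

Periodic rate r = 0.056 per year.
Growing ordinary annuity: PV = PMT₁ × [1 − ((1+g)/(1+r))^n] / (r − g) = 68,090 × [1 − ((1+0.003)/(1+r))^24] / (r − 0.003) = $911,384.46.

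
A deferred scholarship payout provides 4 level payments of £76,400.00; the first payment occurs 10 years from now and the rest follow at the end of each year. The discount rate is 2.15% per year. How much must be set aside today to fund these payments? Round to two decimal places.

Ordinary annuity of 4 payments, first payment at period 10.
Periodic rate r = 0.0215 per year.
The ordinary-annuity PV formula values the stream one period before the first payment (period 9); discount that back 9 periods:
PV₀ = 76,400 × [1 − (1+r)^−4] / r × (1+r)^−9 = £239,350.81

£239,350.81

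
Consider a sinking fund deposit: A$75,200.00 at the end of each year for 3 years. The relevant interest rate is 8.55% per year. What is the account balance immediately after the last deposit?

This is an ordinary annuity: 3 deposits of A$75,200.00 at the end of each year.
Periodic rate r = 0.0855 per year.
FV = PMT × [((1+r)^n − 1)/r] = 75,200 × [(1+r)^3 − 1] / r = A$245,438.53

A$245,438.53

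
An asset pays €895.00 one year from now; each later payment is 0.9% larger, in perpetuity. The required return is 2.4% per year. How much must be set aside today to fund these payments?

Periodic rate r = 0.024 per year.
Growing perpetuity (Gordon): PV = PMT₁ / (r − g) = 895 / (r − 0.009) = €59,666.67.

€59,666.67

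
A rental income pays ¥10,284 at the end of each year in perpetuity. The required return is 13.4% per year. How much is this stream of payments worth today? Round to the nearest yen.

Periodic rate r = 0.134 per year.
Level perpetuity: PV = PMT / r = 10,284 / (0.134) = ¥76,746.

¥76,746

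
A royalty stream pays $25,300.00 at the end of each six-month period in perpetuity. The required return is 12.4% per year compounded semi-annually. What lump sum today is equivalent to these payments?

$408,064.52

Periodic rate r = 0.124/2 per half-year.
Level perpetuity: PV = PMT / r = 25,300 / (0.124/2) = $408,064.52.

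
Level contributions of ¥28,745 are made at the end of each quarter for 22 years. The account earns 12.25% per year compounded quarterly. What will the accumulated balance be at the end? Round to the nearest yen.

This is an ordinary annuity: 88 deposits of ¥28,745 at the end of each quarter.
Periodic rate r = 0.1225/4 per quarter; n is counted in quarters.
FV = PMT × [((1+r)^n − 1)/r] = 28,745 × [(1+r)^88 − 1] / r = ¥12,407,213

¥12,407,213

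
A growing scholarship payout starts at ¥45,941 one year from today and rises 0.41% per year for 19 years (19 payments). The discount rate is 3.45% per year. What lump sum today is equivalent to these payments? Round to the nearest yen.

Periodic rate r = 0.0345 per year.
Growing ordinary annuity: PV = PMT₁ × [1 − ((1+g)/(1+r))^n] / (r − g) = 45,941 × [1 − ((1+0.0041)/(1+r))^19] / (r − 0.0041) = ¥653,765.

¥653,765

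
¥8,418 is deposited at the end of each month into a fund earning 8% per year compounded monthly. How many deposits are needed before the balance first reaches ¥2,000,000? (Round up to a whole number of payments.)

Periodic rate r = 0.08/12 per month; n is counted in months.
Ordinary annuity FV: 2,000,000 = 8,418 × [((1+r)^n − 1)/r].
(1+r)^n = 1 + 2,000,000 × r / 8,418, so n = ln(1 + 2,000,000·r/8,418) / ln(1+r) = 142.87.
Round up to a whole number of payments: n = 143.

143 payments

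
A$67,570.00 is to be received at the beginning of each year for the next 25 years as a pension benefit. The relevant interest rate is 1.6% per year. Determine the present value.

A$1,405,435.06

This is an annuity due: 25 payments of A$67,570.00 at the beginning of each year.
Periodic rate r = 0.016 per year.
PV = PMT × [(1 − (1+r)^−n)/r] × (1+r) = 67,570 × [1 − (1+r)^−25] / r × (1+r) = A$1,405,435.06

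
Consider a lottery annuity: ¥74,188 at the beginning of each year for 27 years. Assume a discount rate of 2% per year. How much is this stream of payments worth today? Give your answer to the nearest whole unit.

This is an annuity due: 27 payments of ¥74,188 at the beginning of each year.
Periodic rate r = 0.02 per year.
PV = PMT × [(1 − (1+r)^−n)/r] × (1+r) = 74,188 × [1 − (1+r)^−27] / r × (1+r) = ¥1,566,927

¥1,566,927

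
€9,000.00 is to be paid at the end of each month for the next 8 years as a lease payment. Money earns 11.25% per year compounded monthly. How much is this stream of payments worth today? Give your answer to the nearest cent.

€568,053.30

This is an ordinary annuity: 96 payments of €9,000.00 at the end of each month.
Periodic rate r = 0.1125/12 per month; n is counted in months.
PV = PMT × [(1 − (1+r)^−n)/r] = 9,000 × [1 − (1+r)^−96] / r = €568,053.30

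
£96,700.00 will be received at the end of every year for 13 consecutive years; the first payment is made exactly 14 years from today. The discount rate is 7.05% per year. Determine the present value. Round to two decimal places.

£332,394.69

Ordinary annuity of 13 payments, first payment at period 14.
Periodic rate r = 0.0705 per year.
The ordinary-annuity PV formula values the stream one period before the first payment (period 13); discount that back 13 periods:
PV₀ = 96,700 × [1 − (1+r)^−13] / r × (1+r)^−13 = £332,394.69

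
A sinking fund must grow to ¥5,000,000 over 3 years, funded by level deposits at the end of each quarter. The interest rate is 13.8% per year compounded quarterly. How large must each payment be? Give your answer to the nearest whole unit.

¥343,398

Level ordinary annuity; solve FV = PMT × [((1+r)^n − 1)/r] for PMT.
Periodic rate r = 0.138/4 per quarter; n is counted in quarters.
With n = 12: PMT = 5,000,000 / ([((1+r)^n − 1)/r]) = ¥343,398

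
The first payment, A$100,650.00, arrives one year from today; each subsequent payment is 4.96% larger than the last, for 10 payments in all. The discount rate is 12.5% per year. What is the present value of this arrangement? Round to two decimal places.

Periodic rate r = 0.125 per year.
Growing ordinary annuity: PV = PMT₁ × [1 − ((1+g)/(1+r))^n] / (r − g) = 100,650 × [1 − ((1+0.0496)/(1+r))^10] / (r − 0.0496) = A$667,835.18.

A$667,835.18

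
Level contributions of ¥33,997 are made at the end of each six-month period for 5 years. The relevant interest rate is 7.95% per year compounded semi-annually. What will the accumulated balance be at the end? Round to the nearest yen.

This is an ordinary annuity: 10 deposits of ¥33,997 at the end of each six-month period.
Periodic rate r = 0.0795/2 per half-year; n is counted in half-years.
FV = PMT × [((1+r)^n − 1)/r] = 33,997 × [(1+r)^10 − 1] / r = ¥407,699

¥407,699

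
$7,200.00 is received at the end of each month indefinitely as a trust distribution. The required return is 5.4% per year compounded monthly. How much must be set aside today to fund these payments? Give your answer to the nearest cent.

Periodic rate r = 0.054/12 per month.
Level perpetuity: PV = PMT / r = 7,200 / (0.054/12) = $1,600,000.00.

$1,600,000.00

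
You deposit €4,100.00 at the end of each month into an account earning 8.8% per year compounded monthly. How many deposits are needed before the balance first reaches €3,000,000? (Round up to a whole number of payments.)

Periodic rate r = 0.088/12 per month; n is counted in months.
Ordinary annuity FV: 3,000,000 = 4,100 × [((1+r)^n − 1)/r].
(1+r)^n = 1 + 3,000,000 × r / 4,100, so n = ln(1 + 3,000,000·r/4,100) / ln(1+r) = 253.33.
Round up to a whole number of payments: n = 254.

254 payments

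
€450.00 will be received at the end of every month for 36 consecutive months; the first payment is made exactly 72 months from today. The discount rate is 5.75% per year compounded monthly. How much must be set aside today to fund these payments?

Ordinary annuity of 36 payments, first payment at period 72.
Periodic rate r = 0.0575/12 per month; n is counted in months.
The ordinary-annuity PV formula values the stream one period before the first payment (period 71); discount that back 71 periods:
PV₀ = 450 × [1 − (1+r)^−36] / r × (1+r)^−71 = €10,574.17

€10,574.17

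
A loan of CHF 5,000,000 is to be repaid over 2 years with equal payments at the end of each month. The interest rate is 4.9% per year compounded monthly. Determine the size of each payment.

CHF 219,133.10

Level ordinary annuity; solve PV = PMT × [(1 − (1+r)^−n)/r] for PMT.
Periodic rate r = 0.049/12 per month; n is counted in months.
With n = 24: PMT = 5,000,000 / ([(1 − (1+r)^−n)/r]) = CHF 219,133.10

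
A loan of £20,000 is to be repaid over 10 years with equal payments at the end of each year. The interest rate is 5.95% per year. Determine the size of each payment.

Level ordinary annuity; solve PV = PMT × [(1 − (1+r)^−n)/r] for PMT.
Periodic rate r = 0.0595 per year.
With n = 10: PMT = 20,000 / ([(1 − (1+r)^−n)/r]) = £2,710.93

£2,710.93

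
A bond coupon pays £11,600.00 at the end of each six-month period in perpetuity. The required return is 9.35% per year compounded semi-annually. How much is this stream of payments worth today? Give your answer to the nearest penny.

£248,128.34

Periodic rate r = 0.0935/2 per half-year.
Level perpetuity: PV = PMT / r = 11,600 / (0.0935/2) = £248,128.34.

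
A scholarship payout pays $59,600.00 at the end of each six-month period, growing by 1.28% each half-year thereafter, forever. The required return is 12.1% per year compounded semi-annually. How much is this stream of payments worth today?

$1,249,475.89

Periodic rate r = 0.121/2 per half-year.
Growing perpetuity (Gordon): PV = PMT₁ / (r − g) = 59,600 / (r − 0.0128) = $1,249,475.89.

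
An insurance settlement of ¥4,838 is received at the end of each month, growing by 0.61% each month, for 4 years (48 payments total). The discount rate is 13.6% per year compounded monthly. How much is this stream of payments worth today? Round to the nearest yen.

¥203,791

Periodic rate r = 0.136/12 per month; n is counted in months.
Growing ordinary annuity: PV = PMT₁ × [1 − ((1+g)/(1+r))^n] / (r − g) = 4,838 × [1 − ((1+0.0061)/(1+r))^48] / (r − 0.0061) = ¥203,791.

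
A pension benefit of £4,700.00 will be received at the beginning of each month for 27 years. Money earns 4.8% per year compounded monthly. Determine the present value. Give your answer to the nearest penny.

£856,070.11

This is an annuity due: 324 payments of £4,700.00 at the beginning of each month.
Periodic rate r = 0.048/12 per month; n is counted in months.
PV = PMT × [(1 − (1+r)^−n)/r] × (1+r) = 4,700 × [1 − (1+r)^−324] / r × (1+r) = £856,070.11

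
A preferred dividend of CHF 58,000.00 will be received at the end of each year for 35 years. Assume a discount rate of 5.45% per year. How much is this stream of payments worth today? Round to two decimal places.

This is an ordinary annuity: 35 payments of CHF 58,000.00 at the end of each year.
Periodic rate r = 0.0545 per year.
PV = PMT × [(1 − (1+r)^−n)/r] = 58,000 × [1 − (1+r)^−35] / r = CHF 898,108.17

CHF 898,108.17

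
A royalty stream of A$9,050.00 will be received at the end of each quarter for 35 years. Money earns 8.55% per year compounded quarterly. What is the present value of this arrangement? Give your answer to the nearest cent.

A$401,473.30

This is an ordinary annuity: 140 payments of A$9,050.00 at the end of each quarter.
Periodic rate r = 0.0855/4 per quarter; n is counted in quarters.
PV = PMT × [(1 − (1+r)^−n)/r] = 9,050 × [1 − (1+r)^−140] / r = A$401,473.30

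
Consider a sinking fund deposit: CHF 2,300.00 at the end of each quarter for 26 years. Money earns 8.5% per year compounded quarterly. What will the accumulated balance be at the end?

CHF 855,824.86

This is an ordinary annuity: 104 deposits of CHF 2,300.00 at the end of each quarter.
Periodic rate r = 0.085/4 per quarter; n is counted in quarters.
FV = PMT × [((1+r)^n − 1)/r] = 2,300 × [(1+r)^104 − 1] / r = CHF 855,824.86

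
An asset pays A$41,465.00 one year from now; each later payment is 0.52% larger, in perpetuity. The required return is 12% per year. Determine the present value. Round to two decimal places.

Periodic rate r = 0.12 per year.
Growing perpetuity (Gordon): PV = PMT₁ / (r − g) = 41,465 / (r − 0.0052) = A$361,193.38.

A$361,193.38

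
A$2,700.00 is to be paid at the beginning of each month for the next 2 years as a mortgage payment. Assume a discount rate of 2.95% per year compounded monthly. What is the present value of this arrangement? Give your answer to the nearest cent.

This is an annuity due: 24 payments of A$2,700.00 at the beginning of each month.
Periodic rate r = 0.0295/12 per month; n is counted in months.
PV = PMT × [(1 − (1+r)^−n)/r] × (1+r) = 2,700 × [1 − (1+r)^−24] / r × (1+r) = A$63,004.99

A$63,004.99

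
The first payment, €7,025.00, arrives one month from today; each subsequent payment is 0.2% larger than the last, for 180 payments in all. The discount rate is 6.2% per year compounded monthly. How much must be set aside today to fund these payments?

Periodic rate r = 0.062/12 per month; n is counted in months.
Growing ordinary annuity: PV = PMT₁ × [1 − ((1+g)/(1+r))^n] / (r − g) = 7,025 × [1 − ((1+0.002)/(1+r))^180] / (r − 0.002) = €961,292.19.

€961,292.19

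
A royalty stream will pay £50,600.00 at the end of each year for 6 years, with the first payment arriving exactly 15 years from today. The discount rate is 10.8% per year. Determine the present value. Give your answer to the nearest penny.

£51,226.65

Ordinary annuity of 6 payments, first payment at period 15.
Periodic rate r = 0.108 per year.
The ordinary-annuity PV formula values the stream one period before the first payment (period 14); discount that back 14 periods:
PV₀ = 50,600 × [1 − (1+r)^−6] / r × (1+r)^−14 = £51,226.65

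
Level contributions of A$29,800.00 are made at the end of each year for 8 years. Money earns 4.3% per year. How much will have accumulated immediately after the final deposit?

A$277,536.49

This is an ordinary annuity: 8 deposits of A$29,800.00 at the end of each year.
Periodic rate r = 0.043 per year.
FV = PMT × [((1+r)^n − 1)/r] = 29,800 × [(1+r)^8 − 1] / r = A$277,536.49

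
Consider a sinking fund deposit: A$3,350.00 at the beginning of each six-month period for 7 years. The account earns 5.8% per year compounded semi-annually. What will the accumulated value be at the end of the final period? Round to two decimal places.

A$58,501.64

This is an annuity due: 14 deposits of A$3,350.00 at the beginning of each six-month period.
Periodic rate r = 0.058/2 per half-year; n is counted in half-years.
FV = PMT × [((1+r)^n − 1)/r] × (1+r) = 3,350 × [(1+r)^14 − 1] / r × (1+r) = A$58,501.64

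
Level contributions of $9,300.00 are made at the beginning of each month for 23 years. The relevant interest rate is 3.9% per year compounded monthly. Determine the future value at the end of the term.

This is an annuity due: 276 deposits of $9,300.00 at the beginning of each month.
Periodic rate r = 0.039/12 per month; n is counted in months.
FV = PMT × [((1+r)^n − 1)/r] × (1+r) = 9,300 × [(1+r)^276 − 1] / r × (1+r) = $4,158,901.11

$4,158,901.11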